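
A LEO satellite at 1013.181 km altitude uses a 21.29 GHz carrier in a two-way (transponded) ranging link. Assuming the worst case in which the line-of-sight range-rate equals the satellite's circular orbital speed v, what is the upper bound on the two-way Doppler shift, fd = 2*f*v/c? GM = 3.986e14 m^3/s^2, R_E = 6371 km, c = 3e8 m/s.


r = 7.384181e+06 m
v = sqrt(mu/r) = 7347.1259 m/s (worst-case radial velocity)
f = 21.29 GHz = 2.129e+10 Hz
fd = 2*f*v/c = 2*2.129e+10*7347.1259/3.0e+08
fd = 1.0428021e+06 Hz

1.0428e+06 Hz


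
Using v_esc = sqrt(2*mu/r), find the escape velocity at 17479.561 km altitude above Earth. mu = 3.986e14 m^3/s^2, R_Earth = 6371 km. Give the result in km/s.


r = 6371.0 + 17479.561 = 23850.5610 km = 2.3850561e+07 m
v_esc = sqrt(2*mu/r) = sqrt(2*3.986e14 / 2.3850561e+07)
v_esc = 5781.4177 m/s = 5.7814 km/s

5.7814 km/s


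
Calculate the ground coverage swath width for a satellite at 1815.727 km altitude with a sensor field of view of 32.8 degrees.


FOV = 32.8 deg = 0.572468 rad
swath = 2 * alt * tan(FOV/2) = 2 * 1815.727 * tan(0.286234)
swath = 2 * 1815.727 * 0.294316
swath = 1068.7950 km

1068.7950 km


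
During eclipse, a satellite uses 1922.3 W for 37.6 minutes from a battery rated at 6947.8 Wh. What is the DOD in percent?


E_used = P * t / 60 = 1922.3 * 37.6 / 60 = 1204.6413 Wh
DOD = E_used / E_total * 100 = 1204.6413 / 6947.8 * 100
DOD = 17.3385 %

17.3385 %


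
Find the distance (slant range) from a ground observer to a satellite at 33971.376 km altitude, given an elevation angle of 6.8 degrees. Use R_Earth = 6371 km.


h = 33971.376 km, el = 6.8 deg
d = -R_E*sin(el) + sqrt((R_E*sin(el))^2 + 2*R_E*h + h^2)
d = -6371.0000*sin(0.1186824) + sqrt((6371.0000*0.118404)^2 + 2*6371.0000*33971.376 + 33971.376^2)
d = 39088.9251 km

39088.9251 km


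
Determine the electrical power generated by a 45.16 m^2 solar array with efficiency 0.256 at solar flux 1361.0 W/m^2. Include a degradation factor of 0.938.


P = area * eta * S * degradation
P = 45.16 * 0.256 * 1361.0 * 0.938
P = 14758.9296 W

14758.9296 W


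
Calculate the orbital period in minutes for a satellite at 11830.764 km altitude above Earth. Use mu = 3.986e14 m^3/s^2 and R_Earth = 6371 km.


r = 18201.7640 km = 1.8201764e+07 m
T = 2*pi*sqrt(r^3/mu) = 2*pi*sqrt(6.0303211e+21 / 3.986e14)
T = 24438.8879 s = 407.3148 min

407.3148 minutes


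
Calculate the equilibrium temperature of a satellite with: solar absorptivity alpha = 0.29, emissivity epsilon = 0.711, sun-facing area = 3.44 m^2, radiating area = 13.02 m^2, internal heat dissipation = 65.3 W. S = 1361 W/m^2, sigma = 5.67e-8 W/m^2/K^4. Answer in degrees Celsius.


Numerator = alpha*S*A_sun + Q_int = 0.29*1361*3.44 + 65.3 = 1423.0336 W
Denominator = eps*sigma*A_rad = 0.711*5.67e-8*13.02 = 5.2488437e-07 W/K^4
T^4 = 2.7111373e+09 K^4
T = 228.1854 K = -44.9646 C

-44.9646 degrees Celsius


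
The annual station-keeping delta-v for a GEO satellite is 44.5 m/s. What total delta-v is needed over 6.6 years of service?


dV = rate * years = 44.5 * 6.6
dV = 293.7000 m/s

293.7000 m/s


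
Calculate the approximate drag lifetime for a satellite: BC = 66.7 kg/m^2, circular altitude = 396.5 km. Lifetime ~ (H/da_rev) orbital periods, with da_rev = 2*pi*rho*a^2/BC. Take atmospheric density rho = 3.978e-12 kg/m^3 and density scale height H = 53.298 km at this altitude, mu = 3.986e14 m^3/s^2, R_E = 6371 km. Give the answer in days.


a = R_E + alt = 6767.5000 km = 6.7675e+06 m
da_rev = 2*pi*rho*a^2/BC = 2*pi*3.978e-12*(6.7675e+06)^2/66.7 = 17.162294 m per revolution
N = H/da_rev = 53298.0000 m / 17.162294 m = 3105.5289 revolutions
P = 2*pi*sqrt(a^3/mu) = 5540.5594 s
lifetime = N*P = 3105.5289 * 5540.5594 = 1.7206367e+07 s = 199.1478 days

199.1478 days


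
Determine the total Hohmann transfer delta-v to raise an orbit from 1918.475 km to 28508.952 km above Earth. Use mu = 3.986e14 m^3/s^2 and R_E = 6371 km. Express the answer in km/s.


r1 = 8289.4750 km = 8.289475e+06 m
r2 = 34879.9520 km = 3.4879952e+07 m
dv1 = sqrt(mu/r1)*(sqrt(2*r2/(r1+r2)) - 1) = 1880.6115 m/s
dv2 = sqrt(mu/r2)*(1 - sqrt(2*r1/(r1+r2))) = 1285.5607 m/s
total dv = |dv1| + |dv2| = 1880.6115 + 1285.5607 = 3166.1722 m/s = 3.1662 km/s

3.1662 km/s


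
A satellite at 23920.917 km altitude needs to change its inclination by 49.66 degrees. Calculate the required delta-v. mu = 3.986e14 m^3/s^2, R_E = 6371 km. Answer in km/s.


r = 30291.9170 km = 3.0291917e+07 m
V = sqrt(mu/r) = 3627.4820 m/s
di = 49.66 deg = 0.8667305 rad
dV = 2*V*sin(di/2) = 2*3627.4820*sin(0.4333653)
dV = 3046.5577 m/s = 3.0466 km/s

3.0466 km/s


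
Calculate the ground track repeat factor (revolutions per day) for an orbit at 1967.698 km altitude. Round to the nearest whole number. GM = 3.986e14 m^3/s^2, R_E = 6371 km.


r = 8.338698e+06 m
T = 2*pi*sqrt(r^3/mu) = 7578.0696 s = 126.3012 min
revs/day = 1440 / 126.3012 = 11.4013
Rounded: 11 revolutions per day

11 revolutions per day


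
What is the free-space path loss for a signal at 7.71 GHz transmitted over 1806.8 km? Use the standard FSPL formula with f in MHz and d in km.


f = 7.71 GHz = 7710.0000 MHz
d = 1806.8 km
FSPL = 32.44 + 20*log10(7710.0000) + 20*log10(1806.8)
FSPL = 32.44 + 77.7411 + 65.1382
FSPL = 175.3193 dB

175.3193 dB


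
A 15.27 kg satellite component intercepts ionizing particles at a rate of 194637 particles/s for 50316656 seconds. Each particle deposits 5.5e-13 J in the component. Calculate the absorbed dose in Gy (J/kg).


Total energy deposited = rate * time * E_per
  = 194637 * 50316656 * 5.5e-13 = 5.3864 J
Dose = E_total / mass = 5.3864 / 15.27
Dose = 0.352745 Gy

0.3527 Gy


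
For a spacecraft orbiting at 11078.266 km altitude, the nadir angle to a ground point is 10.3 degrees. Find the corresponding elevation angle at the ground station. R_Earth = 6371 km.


r = R_E + alt = 17449.2660 km
Law of sines in the satellite / Earth-center / ground-point triangle:
  sin(nadir)/R_E = sin(90 + el)/r  =>  cos(el) = (r/R_E)*sin(nadir)
cos(el) = (17449.2660 / 6371.0000) * sin(10.3 deg) = 0.4897139
el = arccos(0.4897139) = 60.6782 deg
(Earth-central angle = 90 - nadir - el = 19.0218 deg)

60.6782 degrees


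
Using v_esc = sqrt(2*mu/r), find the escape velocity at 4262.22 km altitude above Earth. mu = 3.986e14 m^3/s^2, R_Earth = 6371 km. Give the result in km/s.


r = 6371.0 + 4262.22 = 10633.2200 km = 1.063322e+07 m
v_esc = sqrt(2*mu/r) = sqrt(2*3.986e14 / 1.063322e+07)
v_esc = 8658.6711 m/s = 8.6587 km/s

8.6587 km/s


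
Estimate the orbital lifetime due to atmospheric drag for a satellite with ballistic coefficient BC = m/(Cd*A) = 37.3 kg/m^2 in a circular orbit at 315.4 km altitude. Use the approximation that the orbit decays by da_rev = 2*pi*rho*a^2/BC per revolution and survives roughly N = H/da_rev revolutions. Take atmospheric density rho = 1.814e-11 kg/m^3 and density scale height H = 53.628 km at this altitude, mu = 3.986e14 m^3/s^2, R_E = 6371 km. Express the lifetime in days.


a = R_E + alt = 6686.4000 km = 6.6864e+06 m
da_rev = 2*pi*rho*a^2/BC = 2*pi*1.814e-11*(6.6864e+06)^2/37.3 = 136.613314 m per revolution
N = H/da_rev = 53628.0000 m / 136.613314 m = 392.5532 revolutions
P = 2*pi*sqrt(a^3/mu) = 5441.2634 s
lifetime = N*P = 392.5532 * 5441.2634 = 2.1359856e+06 s = 24.7221 days

24.7221 days


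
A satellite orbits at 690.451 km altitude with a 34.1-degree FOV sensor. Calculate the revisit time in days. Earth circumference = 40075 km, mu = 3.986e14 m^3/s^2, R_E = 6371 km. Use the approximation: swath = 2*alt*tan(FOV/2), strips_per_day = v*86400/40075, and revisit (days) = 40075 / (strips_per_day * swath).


swath = 2*690.451*tan(0.2975786) = 423.5022 km
v = sqrt(mu/r) = 7513.1433 m/s = 7.5131 km/s
strips/day = v*86400/40075 = 7.5131*86400/40075 = 16.1980
coverage/day = strips * swath = 16.1980 * 423.5022 = 6859.8958 km
revisit = 40075 / 6859.8958 = 5.8419 days

5.8419 days


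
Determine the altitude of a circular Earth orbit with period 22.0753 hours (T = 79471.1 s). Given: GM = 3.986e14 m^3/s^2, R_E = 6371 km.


T = 79471.1 s
r = (mu*T^2/(4*pi^2))^(1/3) = (3.986e14 * 79471.1^2 / (4*pi^2))^(1/3)
r = 3.99514e+07 m = 39951.3999 km
alt = r - R_E = 39951.3999 - 6371 = 33580.3999 km

33580.3999 km


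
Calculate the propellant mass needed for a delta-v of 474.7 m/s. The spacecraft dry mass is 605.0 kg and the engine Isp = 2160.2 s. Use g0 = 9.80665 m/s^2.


ve = Isp * g0 = 2160.2 * 9.80665 = 21184.325330 m/s
mass ratio = exp(dv/ve) = exp(474.7/21184.325330) = 1.02266102
m_prop = m_dry * (mr - 1) = 605.0 * (1.02266102 - 1)
m_prop = 13.7099 kg

13.7099 kg


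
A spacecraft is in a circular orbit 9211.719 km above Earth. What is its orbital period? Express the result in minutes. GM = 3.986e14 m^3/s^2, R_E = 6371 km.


r = 15582.7190 km = 1.5582719e+07 m
T = 2*pi*sqrt(r^3/mu) = 2*pi*sqrt(3.7838135e+21 / 3.986e14)
T = 19358.6951 s = 322.6449 min

322.6449 minutes


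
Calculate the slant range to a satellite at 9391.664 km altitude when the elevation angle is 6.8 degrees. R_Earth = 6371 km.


h = 9391.664 km, el = 6.8 deg
d = -R_E*sin(el) + sqrt((R_E*sin(el))^2 + 2*R_E*h + h^2)
d = -6371.0000*sin(0.1186824) + sqrt((6371.0000*0.118404)^2 + 2*6371.0000*9391.664 + 9391.664^2)
d = 13683.1336 km

13683.1336 km


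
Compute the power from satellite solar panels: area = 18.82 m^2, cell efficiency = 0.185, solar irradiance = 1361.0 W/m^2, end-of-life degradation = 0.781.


P = area * eta * S * degradation
P = 18.82 * 0.185 * 1361.0 * 0.781
P = 3700.8417 W

3700.8417 W


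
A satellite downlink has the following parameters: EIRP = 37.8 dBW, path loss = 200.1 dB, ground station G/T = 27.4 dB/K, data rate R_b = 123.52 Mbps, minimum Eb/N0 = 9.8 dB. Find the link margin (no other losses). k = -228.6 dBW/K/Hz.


C/N0 = EIRP - FSPL + G/T - k = 37.8 - 200.1 + 27.4 - (-228.6)
C/N0 = 93.7000 dB-Hz
R_b = 123.52 Mbps = 1.2352e+08 bps -> 10*log10(R_b) = 80.9174 dB-Hz
Eb/N0 = C/N0 - 10*log10(R_b) = 93.7000 - 80.9174 = 12.7826 dB
Margin = Eb/N0 - Eb/N0_req = 12.7826 - 9.8 = 2.9826 dB (link closes)

2.9826 dB


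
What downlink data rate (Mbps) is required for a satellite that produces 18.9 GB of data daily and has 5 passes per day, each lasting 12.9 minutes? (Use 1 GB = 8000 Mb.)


total contact time = 5 * 12.9 * 60 = 3870.0000 s
data = 18.9 GB = 151200.0000 Mb
rate = 151200.0000 / 3870.0000 = 39.0698 Mbps

39.0698 Mbps


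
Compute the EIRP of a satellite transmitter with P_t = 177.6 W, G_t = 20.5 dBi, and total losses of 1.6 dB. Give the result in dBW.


Pt = 177.6 W = 22.4944 dBW
EIRP = Pt_dBW + Gt - losses = 22.4944 + 20.5 - 1.6 = 41.3944 dBW

41.3944 dBW


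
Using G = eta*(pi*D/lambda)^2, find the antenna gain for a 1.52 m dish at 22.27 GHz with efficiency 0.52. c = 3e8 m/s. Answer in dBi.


lambda = c/f = 3e8 / 2.227e+10 = 0.01347104 m
G = eta*(pi*D/lambda)^2 = 0.52*(pi*1.52/0.01347104)^2
G = 65341.3630 (linear)
G = 10*log10(65341.3630) = 48.1519 dBi

48.1519 dBi


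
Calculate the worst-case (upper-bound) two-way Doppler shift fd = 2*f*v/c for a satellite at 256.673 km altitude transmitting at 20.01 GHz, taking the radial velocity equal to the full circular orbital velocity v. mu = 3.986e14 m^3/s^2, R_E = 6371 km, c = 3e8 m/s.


r = 6.627673e+06 m
v = sqrt(mu/r) = 7755.1127 m/s (worst-case radial velocity)
f = 20.01 GHz = 2.001e+10 Hz
fd = 2*f*v/c = 2*2.001e+10*7755.1127/3.0e+08
fd = 1.034532e+06 Hz

1.0345e+06 Hz


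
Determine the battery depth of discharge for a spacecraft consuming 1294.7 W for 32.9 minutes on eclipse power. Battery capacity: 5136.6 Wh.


E_used = P * t / 60 = 1294.7 * 32.9 / 60 = 709.9272 Wh
DOD = E_used / E_total * 100 = 709.9272 / 5136.6 * 100
DOD = 13.8210 %

13.8210 %


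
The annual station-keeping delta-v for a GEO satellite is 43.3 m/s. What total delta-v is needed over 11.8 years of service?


dV = rate * years = 43.3 * 11.8
dV = 510.9400 m/s

510.9400 m/s


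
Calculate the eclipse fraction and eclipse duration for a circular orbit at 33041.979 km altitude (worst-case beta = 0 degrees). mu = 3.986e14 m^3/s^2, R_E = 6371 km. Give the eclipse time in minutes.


r = 39412.9790 km
T = 1297.8332 min
Eclipse fraction = arcsin(R_E/r)/pi = arcsin(6371.0000/39412.9790)/pi
= arcsin(0.1616473)/pi = 0.05168068
Eclipse duration = 0.05168068 * 1297.8332 = 67.0729 min

67.0729 minutes


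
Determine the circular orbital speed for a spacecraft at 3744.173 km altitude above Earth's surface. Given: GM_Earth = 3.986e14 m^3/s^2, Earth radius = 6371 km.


r = R_E + alt = 6371.0 + 3744.173 = 10115.1730 km = 1.0115173e+07 m
v = sqrt(mu/r) = sqrt(3.986e14 / 1.0115173e+07) = 6277.4316 m/s = 6.2774 km/s

6.2774 km/s


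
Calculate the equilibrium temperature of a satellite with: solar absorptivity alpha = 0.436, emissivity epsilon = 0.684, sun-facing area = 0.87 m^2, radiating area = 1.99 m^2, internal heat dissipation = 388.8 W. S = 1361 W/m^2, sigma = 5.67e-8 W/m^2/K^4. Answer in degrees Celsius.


Numerator = alpha*S*A_sun + Q_int = 0.436*1361*0.87 + 388.8 = 905.0545 W
Denominator = eps*sigma*A_rad = 0.684*5.67e-8*1.99 = 7.7177772e-08 W/K^4
T^4 = 1.1726881e+10 K^4
T = 329.0756 K = 55.9256 C

55.9256 degrees Celsius


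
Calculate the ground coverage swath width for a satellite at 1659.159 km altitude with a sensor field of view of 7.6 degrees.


FOV = 7.6 deg = 0.132645 rad
swath = 2 * alt * tan(FOV/2) = 2 * 1659.159 * tan(0.06632251)
swath = 2 * 1659.159 * 0.06641993
swath = 220.4024 km

220.4024 km


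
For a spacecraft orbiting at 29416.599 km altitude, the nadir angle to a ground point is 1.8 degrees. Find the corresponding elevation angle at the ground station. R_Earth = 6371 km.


r = R_E + alt = 35787.5990 km
Law of sines in the satellite / Earth-center / ground-point triangle:
  sin(nadir)/R_E = sin(90 + el)/r  =>  cos(el) = (r/R_E)*sin(nadir)
cos(el) = (35787.5990 / 6371.0000) * sin(1.8 deg) = 0.1764426
el = arccos(0.1764426) = 79.8374 deg
(Earth-central angle = 90 - nadir - el = 8.3626 deg)

79.8374 degrees


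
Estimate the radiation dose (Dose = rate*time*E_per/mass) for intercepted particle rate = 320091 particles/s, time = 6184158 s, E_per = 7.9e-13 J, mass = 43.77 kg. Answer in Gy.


Total energy deposited = rate * time * E_per
  = 320091 * 6184158 * 7.9e-13 = 1.5638 J
Dose = E_total / mass = 1.5638 / 43.77
Dose = 0.03572766 Gy

0.0357 Gy


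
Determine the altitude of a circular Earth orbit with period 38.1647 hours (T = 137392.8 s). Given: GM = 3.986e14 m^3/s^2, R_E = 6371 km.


T = 137392.8 s
r = (mu*T^2/(4*pi^2))^(1/3) = (3.986e14 * 137392.8^2 / (4*pi^2))^(1/3)
r = 5.7548654e+07 m = 57548.6538 km
alt = r - R_E = 57548.6538 - 6371 = 51177.6538 km

51177.6538 km


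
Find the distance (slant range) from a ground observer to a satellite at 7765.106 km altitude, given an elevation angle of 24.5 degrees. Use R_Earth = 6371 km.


h = 7765.106 km, el = 24.5 deg
d = -R_E*sin(el) + sqrt((R_E*sin(el))^2 + 2*R_E*h + h^2)
d = -6371.0000*sin(0.4276057) + sqrt((6371.0000*0.4146932)^2 + 2*6371.0000*7765.106 + 7765.106^2)
d = 10250.6257 km

10250.6257 km


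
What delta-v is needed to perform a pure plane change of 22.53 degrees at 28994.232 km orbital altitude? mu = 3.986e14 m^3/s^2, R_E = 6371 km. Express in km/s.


r = 35365.2320 km = 3.5365232e+07 m
V = sqrt(mu/r) = 3357.2246 m/s
di = 22.53 deg = 0.3932227 rad
dV = 2*V*sin(di/2) = 2*3357.2246*sin(0.1966113)
dV = 1311.6481 m/s = 1.3116 km/s

1.3116 km/s


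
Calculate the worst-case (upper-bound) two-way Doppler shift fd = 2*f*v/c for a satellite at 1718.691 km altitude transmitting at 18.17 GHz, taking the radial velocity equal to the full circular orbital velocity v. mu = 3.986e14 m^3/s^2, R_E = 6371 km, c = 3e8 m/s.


r = 8.089691e+06 m
v = sqrt(mu/r) = 7019.4435 m/s (worst-case radial velocity)
f = 18.17 GHz = 1.817e+10 Hz
fd = 2*f*v/c = 2*1.817e+10*7019.4435/3.0e+08
fd = 850288.5850 Hz

850288.5850 Hz


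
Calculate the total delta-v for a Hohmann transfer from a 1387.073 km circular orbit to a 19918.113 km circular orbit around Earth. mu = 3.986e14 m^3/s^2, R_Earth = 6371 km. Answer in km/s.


r1 = 7758.0730 km = 7.758073e+06 m
r2 = 26289.1130 km = 2.6289113e+07 m
dv1 = sqrt(mu/r1)*(sqrt(2*r2/(r1+r2)) - 1) = 1739.5675 m/s
dv2 = sqrt(mu/r2)*(1 - sqrt(2*r1/(r1+r2))) = 1265.2178 m/s
total dv = |dv1| + |dv2| = 1739.5675 + 1265.2178 = 3004.7853 m/s = 3.0048 km/s

3.0048 km/s


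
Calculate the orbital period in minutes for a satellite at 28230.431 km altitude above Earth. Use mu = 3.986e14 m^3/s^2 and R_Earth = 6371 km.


r = 34601.4310 km = 3.4601431e+07 m
T = 2*pi*sqrt(r^3/mu) = 2*pi*sqrt(4.1426876e+22 / 3.986e14)
T = 64054.8932 s = 1067.5816 min

1067.5816 minutes


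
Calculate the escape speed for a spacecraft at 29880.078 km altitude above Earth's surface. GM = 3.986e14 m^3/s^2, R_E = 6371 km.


r = 6371.0 + 29880.078 = 36251.0780 km = 3.6251078e+07 m
v_esc = sqrt(2*mu/r) = sqrt(2*3.986e14 / 3.6251078e+07)
v_esc = 4689.4637 m/s = 4.6895 km/s

4.6895 km/s


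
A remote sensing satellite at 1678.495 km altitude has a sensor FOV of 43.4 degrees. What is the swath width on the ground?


FOV = 43.4 deg = 0.7574729 rad
swath = 2 * alt * tan(FOV/2) = 2 * 1678.495 * tan(0.3787364)
swath = 2 * 1678.495 * 0.3979483
swath = 1335.9086 km

1335.9086 km


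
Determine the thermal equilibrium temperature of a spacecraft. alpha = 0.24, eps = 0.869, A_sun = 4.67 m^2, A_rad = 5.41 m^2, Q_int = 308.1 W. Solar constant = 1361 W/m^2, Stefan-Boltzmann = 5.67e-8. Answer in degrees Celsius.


Numerator = alpha*S*A_sun + Q_int = 0.24*1361*4.67 + 308.1 = 1833.5088 W
Denominator = eps*sigma*A_rad = 0.869*5.67e-8*5.41 = 2.6656314e-07 W/K^4
T^4 = 6.8783283e+09 K^4
T = 287.9856 K = 14.8356 C

14.8356 degrees Celsius


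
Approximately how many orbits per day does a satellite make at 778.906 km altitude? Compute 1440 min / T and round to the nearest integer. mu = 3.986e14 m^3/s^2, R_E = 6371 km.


r = 7.149906e+06 m
T = 2*pi*sqrt(r^3/mu) = 6016.7466 s = 100.2791 min
revs/day = 1440 / 100.2791 = 14.3599
Rounded: 14 revolutions per day

14 revolutions per day


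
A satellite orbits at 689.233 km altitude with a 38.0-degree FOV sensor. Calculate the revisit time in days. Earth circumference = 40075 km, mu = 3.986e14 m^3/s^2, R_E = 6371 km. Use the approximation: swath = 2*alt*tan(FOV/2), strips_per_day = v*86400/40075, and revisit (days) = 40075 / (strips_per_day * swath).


swath = 2*689.233*tan(0.3316126) = 474.6439 km
v = sqrt(mu/r) = 7513.7913 m/s = 7.5138 km/s
strips/day = v*86400/40075 = 7.5138*86400/40075 = 16.1994
coverage/day = strips * swath = 16.1994 * 474.6439 = 7688.9538 km
revisit = 40075 / 7688.9538 = 5.2120 days

5.2120 days


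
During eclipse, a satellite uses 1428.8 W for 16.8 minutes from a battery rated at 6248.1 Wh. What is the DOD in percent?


E_used = P * t / 60 = 1428.8 * 16.8 / 60 = 400.0640 Wh
DOD = E_used / E_total * 100 = 400.0640 / 6248.1 * 100
DOD = 6.4030 %

6.4030 %


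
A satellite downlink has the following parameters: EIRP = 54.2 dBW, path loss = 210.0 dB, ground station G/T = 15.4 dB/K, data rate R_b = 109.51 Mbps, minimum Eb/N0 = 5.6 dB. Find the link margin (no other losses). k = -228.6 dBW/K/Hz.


C/N0 = EIRP - FSPL + G/T - k = 54.2 - 210.0 + 15.4 - (-228.6)
C/N0 = 88.2000 dB-Hz
R_b = 109.51 Mbps = 1.0951e+08 bps -> 10*log10(R_b) = 80.3945 dB-Hz
Eb/N0 = C/N0 - 10*log10(R_b) = 88.2000 - 80.3945 = 7.8055 dB
Margin = Eb/N0 - Eb/N0_req = 7.8055 - 5.6 = 2.2055 dB (link closes)

2.2055 dB


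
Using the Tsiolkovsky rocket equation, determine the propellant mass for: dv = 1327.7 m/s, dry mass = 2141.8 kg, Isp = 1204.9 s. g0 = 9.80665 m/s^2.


ve = Isp * g0 = 1204.9 * 9.80665 = 11816.032585 m/s
mass ratio = exp(dv/ve) = exp(1327.7/11816.032585) = 1.11892039
m_prop = m_dry * (mr - 1) = 2141.8 * (1.11892039 - 1)
m_prop = 254.7037 kg

254.7037 kg


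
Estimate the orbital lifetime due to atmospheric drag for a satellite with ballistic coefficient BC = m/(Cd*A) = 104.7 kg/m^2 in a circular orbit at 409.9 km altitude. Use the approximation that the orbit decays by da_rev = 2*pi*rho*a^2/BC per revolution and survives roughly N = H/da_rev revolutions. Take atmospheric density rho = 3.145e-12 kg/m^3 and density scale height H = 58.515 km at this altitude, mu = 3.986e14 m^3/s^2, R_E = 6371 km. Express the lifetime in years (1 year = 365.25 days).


a = R_E + alt = 6780.9000 km = 6.7809e+06 m
da_rev = 2*pi*rho*a^2/BC = 2*pi*3.145e-12*(6.7809e+06)^2/104.7 = 8.678177 m per revolution
N = H/da_rev = 58515.0000 m / 8.678177 m = 6742.7754 revolutions
P = 2*pi*sqrt(a^3/mu) = 5557.0235 s
lifetime = N*P = 6742.7754 * 5557.0235 = 3.7469761e+07 s = 433.6778 days
years = 433.6778 / 365.25 = 1.1873 years

1.1873 years


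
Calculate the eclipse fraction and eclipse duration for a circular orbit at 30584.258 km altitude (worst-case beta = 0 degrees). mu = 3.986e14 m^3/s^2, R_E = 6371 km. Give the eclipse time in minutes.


r = 36955.2580 km
T = 1178.3501 min
Eclipse fraction = arcsin(R_E/r)/pi = arcsin(6371.0000/36955.2580)/pi
= arcsin(0.1723977)/pi = 0.05515141
Eclipse duration = 0.05515141 * 1178.3501 = 64.9877 min

64.9877 minutes


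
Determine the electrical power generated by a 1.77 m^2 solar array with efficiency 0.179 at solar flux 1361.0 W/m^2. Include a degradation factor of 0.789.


P = area * eta * S * degradation
P = 1.77 * 0.179 * 1361.0 * 0.789
P = 340.2212 W

340.2212 W


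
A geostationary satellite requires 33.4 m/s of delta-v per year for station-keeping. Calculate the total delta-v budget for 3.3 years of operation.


dV = rate * years = 33.4 * 3.3
dV = 110.2200 m/s

110.2200 m/s


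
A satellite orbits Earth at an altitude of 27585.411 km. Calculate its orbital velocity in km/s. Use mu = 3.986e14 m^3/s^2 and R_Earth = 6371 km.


r = R_E + alt = 6371.0 + 27585.411 = 33956.4110 km = 3.3956411e+07 m
v = sqrt(mu/r) = sqrt(3.986e14 / 3.3956411e+07) = 3426.1609 m/s = 3.4262 km/s

3.4262 km/s


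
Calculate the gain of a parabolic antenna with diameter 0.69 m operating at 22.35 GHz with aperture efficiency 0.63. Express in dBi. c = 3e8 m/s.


lambda = c/f = 3e8 / 2.235e+10 = 0.01342282 m
G = eta*(pi*D/lambda)^2 = 0.63*(pi*0.69/0.01342282)^2
G = 16430.5092 (linear)
G = 10*log10(16430.5092) = 42.1565 dBi

42.1565 dBi


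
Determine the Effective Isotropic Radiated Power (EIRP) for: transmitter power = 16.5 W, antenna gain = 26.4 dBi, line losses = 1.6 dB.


Pt = 16.5 W = 12.1748 dBW
EIRP = Pt_dBW + Gt - losses = 12.1748 + 26.4 - 1.6 = 36.9748 dBW

36.9748 dBW


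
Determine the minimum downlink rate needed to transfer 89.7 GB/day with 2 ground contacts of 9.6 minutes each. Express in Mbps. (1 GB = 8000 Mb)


total contact time = 2 * 9.6 * 60 = 1152.0000 s
data = 89.7 GB = 717600.0000 Mb
rate = 717600.0000 / 1152.0000 = 622.9167 Mbps

622.9167 Mbps


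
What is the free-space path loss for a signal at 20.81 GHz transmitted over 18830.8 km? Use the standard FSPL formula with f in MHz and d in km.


f = 20.81 GHz = 20810.0000 MHz
d = 18830.8 km
FSPL = 32.44 + 20*log10(20810.0000) + 20*log10(18830.8)
FSPL = 32.44 + 86.3654 + 85.4974
FSPL = 204.3028 dB

204.3028 dB


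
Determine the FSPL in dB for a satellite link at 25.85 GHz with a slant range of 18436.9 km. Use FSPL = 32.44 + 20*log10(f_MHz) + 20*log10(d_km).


f = 25.85 GHz = 25850.0000 MHz
d = 18436.9 km
FSPL = 32.44 + 20*log10(25850.0000) + 20*log10(18436.9)
FSPL = 32.44 + 88.2492 + 85.3138
FSPL = 206.0030 dB

206.0030 dB


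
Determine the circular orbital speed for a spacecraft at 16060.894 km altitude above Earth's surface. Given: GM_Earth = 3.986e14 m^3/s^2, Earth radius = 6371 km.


r = R_E + alt = 6371.0 + 16060.894 = 22431.8940 km = 2.2431894e+07 m
v = sqrt(mu/r) = sqrt(3.986e14 / 2.2431894e+07) = 4215.3698 m/s = 4.2154 km/s

4.2154 km/s


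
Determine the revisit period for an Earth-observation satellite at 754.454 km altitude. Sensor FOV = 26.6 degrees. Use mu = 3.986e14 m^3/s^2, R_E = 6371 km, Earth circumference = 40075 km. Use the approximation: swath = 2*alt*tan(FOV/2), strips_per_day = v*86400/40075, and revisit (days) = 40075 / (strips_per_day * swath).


swath = 2*754.454*tan(0.2321288) = 356.6907 km
v = sqrt(mu/r) = 7479.3245 m/s = 7.4793 km/s
strips/day = v*86400/40075 = 7.4793*86400/40075 = 16.1251
coverage/day = strips * swath = 16.1251 * 356.6907 = 5751.6761 km
revisit = 40075 / 5751.6761 = 6.9675 days

6.9675 days


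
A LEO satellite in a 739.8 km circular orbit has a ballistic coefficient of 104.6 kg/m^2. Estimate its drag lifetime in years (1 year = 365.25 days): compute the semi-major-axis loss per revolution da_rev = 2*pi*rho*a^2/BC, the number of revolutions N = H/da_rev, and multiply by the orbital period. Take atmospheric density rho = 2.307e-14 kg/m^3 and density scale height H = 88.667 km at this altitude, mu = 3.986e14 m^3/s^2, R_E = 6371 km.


a = R_E + alt = 7110.8000 km = 7.1108e+06 m
da_rev = 2*pi*rho*a^2/BC = 2*pi*2.307e-14*(7.1108e+06)^2/104.6 = 0.0700700949 m per revolution
N = H/da_rev = 88667.0000 m / 0.0700700949 m = 1.2654043e+06 revolutions
P = 2*pi*sqrt(a^3/mu) = 5967.4518 s
lifetime = N*P = 1.2654043e+06 * 5967.4518 = 7.5512392e+09 s = 87398.6014 days
years = 87398.6014 / 365.25 = 239.2843 years

239.2843 years


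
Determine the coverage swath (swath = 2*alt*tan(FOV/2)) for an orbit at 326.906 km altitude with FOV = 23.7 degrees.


FOV = 23.7 deg = 0.413643 rad
swath = 2 * alt * tan(FOV/2) = 2 * 326.906 * tan(0.2068215)
swath = 2 * 326.906 * 0.2098218
swath = 137.1840 km

137.1840 km


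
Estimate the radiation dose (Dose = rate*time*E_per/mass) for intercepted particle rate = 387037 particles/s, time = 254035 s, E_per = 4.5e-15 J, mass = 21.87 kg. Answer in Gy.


Total energy deposited = rate * time * E_per
  = 387037 * 254035 * 4.5e-15 = 4.4244425e-04 J
Dose = E_total / mass = 4.4244425e-04 / 21.87
Dose = 2.0230647e-05 Gy

2.0231e-05 Gy


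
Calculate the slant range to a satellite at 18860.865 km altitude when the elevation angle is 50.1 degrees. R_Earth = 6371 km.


h = 18860.865 km, el = 50.1 deg
d = -R_E*sin(el) + sqrt((R_E*sin(el))^2 + 2*R_E*h + h^2)
d = -6371.0000*sin(0.87441) + sqrt((6371.0000*0.7671652)^2 + 2*6371.0000*18860.865 + 18860.865^2)
d = 20011.1075 km

20011.1075 km


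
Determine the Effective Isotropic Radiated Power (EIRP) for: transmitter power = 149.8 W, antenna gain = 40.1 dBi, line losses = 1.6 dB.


Pt = 149.8 W = 21.7551 dBW
EIRP = Pt_dBW + Gt - losses = 21.7551 + 40.1 - 1.6 = 60.2551 dBW

60.2551 dBW


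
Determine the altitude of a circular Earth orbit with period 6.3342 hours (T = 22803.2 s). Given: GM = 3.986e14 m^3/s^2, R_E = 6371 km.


T = 22803.2 s
r = (mu*T^2/(4*pi^2))^(1/3) = (3.986e14 * 22803.2^2 / (4*pi^2))^(1/3)
r = 1.7380265e+07 m = 17380.2646 km
alt = r - R_E = 17380.2646 - 6371 = 11009.2646 km

11009.2646 km


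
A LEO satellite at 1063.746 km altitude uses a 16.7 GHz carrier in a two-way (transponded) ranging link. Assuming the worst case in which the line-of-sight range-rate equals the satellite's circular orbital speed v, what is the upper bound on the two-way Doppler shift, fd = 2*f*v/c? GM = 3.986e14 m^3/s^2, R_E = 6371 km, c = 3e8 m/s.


r = 7.434746e+06 m
v = sqrt(mu/r) = 7322.0987 m/s (worst-case radial velocity)
f = 16.7 GHz = 1.67e+10 Hz
fd = 2*f*v/c = 2*1.67e+10*7322.0987/3.0e+08
fd = 815193.6561 Hz

815193.6561 Hz


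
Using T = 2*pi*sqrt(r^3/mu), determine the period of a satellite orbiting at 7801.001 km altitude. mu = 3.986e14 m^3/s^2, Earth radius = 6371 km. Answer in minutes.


r = 14172.0010 km = 1.4172001e+07 m
T = 2*pi*sqrt(r^3/mu) = 2*pi*sqrt(2.8463842e+21 / 3.986e14)
T = 16790.2817 s = 279.8380 min

279.8380 minutes


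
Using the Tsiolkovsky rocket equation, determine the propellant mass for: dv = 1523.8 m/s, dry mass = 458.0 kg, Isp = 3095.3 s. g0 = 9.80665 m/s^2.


ve = Isp * g0 = 3095.3 * 9.80665 = 30354.523745 m/s
mass ratio = exp(dv/ve) = exp(1523.8/30354.523745) = 1.05148147
m_prop = m_dry * (mr - 1) = 458.0 * (1.05148147 - 1)
m_prop = 23.5785 kg

23.5785 kg


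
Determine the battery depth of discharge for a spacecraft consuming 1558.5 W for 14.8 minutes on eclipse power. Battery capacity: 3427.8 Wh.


E_used = P * t / 60 = 1558.5 * 14.8 / 60 = 384.4300 Wh
DOD = E_used / E_total * 100 = 384.4300 / 3427.8 * 100
DOD = 11.2151 %

11.2151 %


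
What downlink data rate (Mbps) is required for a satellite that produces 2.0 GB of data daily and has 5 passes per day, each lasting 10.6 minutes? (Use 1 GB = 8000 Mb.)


total contact time = 5 * 10.6 * 60 = 3180.0000 s
data = 2.0 GB = 16000.0000 Mb
rate = 16000.0000 / 3180.0000 = 5.0314 Mbps

5.0314 Mbps


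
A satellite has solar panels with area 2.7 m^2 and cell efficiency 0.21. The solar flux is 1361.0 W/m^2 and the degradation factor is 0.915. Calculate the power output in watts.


P = area * eta * S * degradation
P = 2.7 * 0.21 * 1361.0 * 0.915
P = 706.0936 W

706.0936 W


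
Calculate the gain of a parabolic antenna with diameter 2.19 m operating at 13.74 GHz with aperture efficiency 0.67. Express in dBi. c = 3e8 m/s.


lambda = c/f = 3e8 / 1.374e+10 = 0.02183406 m
G = eta*(pi*D/lambda)^2 = 0.67*(pi*2.19/0.02183406)^2
G = 66526.3557 (linear)
G = 10*log10(66526.3557) = 48.2299 dBi

48.2299 dBi


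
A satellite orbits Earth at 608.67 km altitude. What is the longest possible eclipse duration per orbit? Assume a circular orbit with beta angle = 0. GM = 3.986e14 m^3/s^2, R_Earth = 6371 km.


r = 6979.6700 km
T = 96.7191 min
Eclipse fraction = arcsin(R_E/r)/pi = arcsin(6371.0000/6979.6700)/pi
= arcsin(0.9127939)/pi = 0.3660797
Eclipse duration = 0.3660797 * 96.7191 = 35.4069 min

35.4069 minutes


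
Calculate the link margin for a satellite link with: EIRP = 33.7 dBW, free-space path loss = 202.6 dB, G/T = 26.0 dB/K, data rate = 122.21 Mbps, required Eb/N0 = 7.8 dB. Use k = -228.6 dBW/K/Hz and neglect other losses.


C/N0 = EIRP - FSPL + G/T - k = 33.7 - 202.6 + 26.0 - (-228.6)
C/N0 = 85.7000 dB-Hz
R_b = 122.21 Mbps = 1.2221e+08 bps -> 10*log10(R_b) = 80.8711 dB-Hz
Eb/N0 = C/N0 - 10*log10(R_b) = 85.7000 - 80.8711 = 4.8289 dB
Margin = Eb/N0 - Eb/N0_req = 4.8289 - 7.8 = -2.9711 dB (negative margin: link does not close)

-2.9711 dB


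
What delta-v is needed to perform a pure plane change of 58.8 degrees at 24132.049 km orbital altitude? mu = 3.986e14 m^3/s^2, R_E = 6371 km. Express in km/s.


r = 30503.0490 km = 3.0503049e+07 m
V = sqrt(mu/r) = 3614.9061 m/s
di = 58.8 deg = 1.0263 rad
dV = 2*V*sin(di/2) = 2*3614.9061*sin(0.5131268)
dV = 3549.1419 m/s = 3.5491 km/s

3.5491 km/s


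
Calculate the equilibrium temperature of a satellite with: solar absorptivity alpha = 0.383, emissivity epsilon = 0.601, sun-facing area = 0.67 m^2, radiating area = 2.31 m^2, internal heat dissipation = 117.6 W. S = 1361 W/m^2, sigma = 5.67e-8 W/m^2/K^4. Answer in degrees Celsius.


Numerator = alpha*S*A_sun + Q_int = 0.383*1361*0.67 + 117.6 = 466.8462 W
Denominator = eps*sigma*A_rad = 0.601*5.67e-8*2.31 = 7.8717177e-08 W/K^4
T^4 = 5.9306777e+09 K^4
T = 277.5084 K = 4.3584 C

4.3584 degrees Celsius


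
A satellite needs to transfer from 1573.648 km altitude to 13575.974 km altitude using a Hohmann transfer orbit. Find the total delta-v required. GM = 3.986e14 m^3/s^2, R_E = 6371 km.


r1 = 7944.6480 km = 7.944648e+06 m
r2 = 19946.9740 km = 1.9946974e+07 m
dv1 = sqrt(mu/r1)*(sqrt(2*r2/(r1+r2)) - 1) = 1388.0291 m/s
dv2 = sqrt(mu/r2)*(1 - sqrt(2*r1/(r1+r2))) = 1096.2289 m/s
total dv = |dv1| + |dv2| = 1388.0291 + 1096.2289 = 2484.2579 m/s = 2.4843 km/s

2.4843 km/s


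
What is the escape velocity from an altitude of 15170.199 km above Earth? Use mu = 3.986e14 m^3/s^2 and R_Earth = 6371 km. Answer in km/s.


r = 6371.0 + 15170.199 = 21541.1990 km = 2.1541199e+07 m
v_esc = sqrt(2*mu/r) = sqrt(2*3.986e14 / 2.1541199e+07)
v_esc = 6083.4327 m/s = 6.0834 km/s

6.0834 km/s


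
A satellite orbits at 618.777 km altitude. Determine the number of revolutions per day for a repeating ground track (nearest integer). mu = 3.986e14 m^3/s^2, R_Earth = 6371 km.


r = 6.989777e+06 m
T = 2*pi*sqrt(r^3/mu) = 5815.7563 s = 96.9293 min
revs/day = 1440 / 96.9293 = 14.8562
Rounded: 15 revolutions per day

15 revolutions per day


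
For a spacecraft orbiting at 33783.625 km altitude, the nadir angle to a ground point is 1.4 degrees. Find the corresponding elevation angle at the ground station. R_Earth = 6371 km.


r = R_E + alt = 40154.6250 km
Law of sines in the satellite / Earth-center / ground-point triangle:
  sin(nadir)/R_E = sin(90 + el)/r  =>  cos(el) = (r/R_E)*sin(nadir)
cos(el) = (40154.6250 / 6371.0000) * sin(1.4 deg) = 0.1539892
el = arccos(0.1539892) = 81.1418 deg
(Earth-central angle = 90 - nadir - el = 7.4582 deg)

81.1418 degrees


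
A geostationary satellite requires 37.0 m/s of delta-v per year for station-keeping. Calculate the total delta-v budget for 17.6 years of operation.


dV = rate * years = 37.0 * 17.6
dV = 651.2000 m/s

651.2000 m/s


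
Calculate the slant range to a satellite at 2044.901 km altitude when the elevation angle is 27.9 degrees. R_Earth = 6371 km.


h = 2044.901 km, el = 27.9 deg
d = -R_E*sin(el) + sqrt((R_E*sin(el))^2 + 2*R_E*h + h^2)
d = -6371.0000*sin(0.4869469) + sqrt((6371.0000*0.4679298)^2 + 2*6371.0000*2044.901 + 2044.901^2)
d = 3273.8322 km

3273.8322 km


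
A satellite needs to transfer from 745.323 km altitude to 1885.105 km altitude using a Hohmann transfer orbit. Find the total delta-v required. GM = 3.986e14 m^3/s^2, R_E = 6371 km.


r1 = 7116.3230 km = 7.116323e+06 m
r2 = 8256.1050 km = 8.256105e+06 m
dv1 = sqrt(mu/r1)*(sqrt(2*r2/(r1+r2)) - 1) = 272.4928 m/s
dv2 = sqrt(mu/r2)*(1 - sqrt(2*r1/(r1+r2))) = 262.5512 m/s
total dv = |dv1| + |dv2| = 272.4928 + 262.5512 = 535.0440 m/s = 0.535044 km/s

0.5350 km/s


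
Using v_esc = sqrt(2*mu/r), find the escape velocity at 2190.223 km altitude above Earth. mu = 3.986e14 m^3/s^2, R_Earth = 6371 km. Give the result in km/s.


r = 6371.0 + 2190.223 = 8561.2230 km = 8.561223e+06 m
v_esc = sqrt(2*mu/r) = sqrt(2*3.986e14 / 8.561223e+06)
v_esc = 9649.7428 m/s = 9.6497 km/s

9.6497 km/s


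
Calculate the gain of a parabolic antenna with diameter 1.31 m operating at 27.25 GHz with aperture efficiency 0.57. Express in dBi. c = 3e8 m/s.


lambda = c/f = 3e8 / 2.725e+10 = 0.01100917 m
G = eta*(pi*D/lambda)^2 = 0.57*(pi*1.31/0.01100917)^2
G = 79654.0195 (linear)
G = 10*log10(79654.0195) = 49.0121 dBi

49.0121 dBi


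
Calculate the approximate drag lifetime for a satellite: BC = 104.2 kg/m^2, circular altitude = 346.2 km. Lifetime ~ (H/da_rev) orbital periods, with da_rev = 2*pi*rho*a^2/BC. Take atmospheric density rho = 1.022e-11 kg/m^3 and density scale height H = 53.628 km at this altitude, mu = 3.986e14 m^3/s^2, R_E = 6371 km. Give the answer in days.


a = R_E + alt = 6717.2000 km = 6.7172e+06 m
da_rev = 2*pi*rho*a^2/BC = 2*pi*1.022e-11*(6.7172e+06)^2/104.2 = 27.806069 m per revolution
N = H/da_rev = 53628.0000 m / 27.806069 m = 1928.6437 revolutions
P = 2*pi*sqrt(a^3/mu) = 5478.9034 s
lifetime = N*P = 1928.6437 * 5478.9034 = 1.0566852e+07 s = 122.3015 days

122.3015 days


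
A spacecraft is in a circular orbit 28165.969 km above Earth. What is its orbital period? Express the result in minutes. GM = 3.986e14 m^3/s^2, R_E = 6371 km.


r = 34536.9690 km = 3.4536969e+07 m
T = 2*pi*sqrt(r^3/mu) = 2*pi*sqrt(4.1195774e+22 / 3.986e14)
T = 63875.9765 s = 1064.5996 min

1064.5996 minutes


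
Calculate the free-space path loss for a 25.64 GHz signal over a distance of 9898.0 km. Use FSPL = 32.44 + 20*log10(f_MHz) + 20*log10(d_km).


f = 25.64 GHz = 25640.0000 MHz
d = 9898.0 km
FSPL = 32.44 + 20*log10(25640.0000) + 20*log10(9898.0)
FSPL = 32.44 + 88.1784 + 79.9109
FSPL = 200.5293 dB

200.5293 dB


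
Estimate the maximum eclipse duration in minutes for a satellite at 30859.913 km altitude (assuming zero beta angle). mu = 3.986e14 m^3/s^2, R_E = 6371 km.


r = 37230.9130 km
T = 1191.5589 min
Eclipse fraction = arcsin(R_E/r)/pi = arcsin(6371.0000/37230.9130)/pi
= arcsin(0.1711212)/pi = 0.05473898
Eclipse duration = 0.05473898 * 1191.5589 = 65.2247 min

65.2247 minutes


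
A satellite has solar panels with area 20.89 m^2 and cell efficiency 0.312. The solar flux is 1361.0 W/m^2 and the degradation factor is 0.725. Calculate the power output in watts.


P = area * eta * S * degradation
P = 20.89 * 0.312 * 1361.0 * 0.725
P = 6431.1578 W

6431.1578 W


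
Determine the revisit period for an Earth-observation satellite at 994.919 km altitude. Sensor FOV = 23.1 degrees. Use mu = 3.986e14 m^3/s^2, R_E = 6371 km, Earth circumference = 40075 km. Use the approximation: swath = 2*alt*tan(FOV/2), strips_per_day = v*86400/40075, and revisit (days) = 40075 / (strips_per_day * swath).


swath = 2*994.919*tan(0.2015855) = 406.6458 km
v = sqrt(mu/r) = 7356.2279 m/s = 7.3562 km/s
strips/day = v*86400/40075 = 7.3562*86400/40075 = 15.8597
coverage/day = strips * swath = 15.8597 * 406.6458 = 6449.2863 km
revisit = 40075 / 6449.2863 = 6.2139 days

6.2139 days


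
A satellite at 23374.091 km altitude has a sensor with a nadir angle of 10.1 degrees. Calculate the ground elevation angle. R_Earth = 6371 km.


r = R_E + alt = 29745.0910 km
Law of sines in the satellite / Earth-center / ground-point triangle:
  sin(nadir)/R_E = sin(90 + el)/r  =>  cos(el) = (r/R_E)*sin(nadir)
cos(el) = (29745.0910 / 6371.0000) * sin(10.1 deg) = 0.8187567
el = arccos(0.8187567) = 35.0395 deg
(Earth-central angle = 90 - nadir - el = 44.8605 deg)

35.0395 degrees


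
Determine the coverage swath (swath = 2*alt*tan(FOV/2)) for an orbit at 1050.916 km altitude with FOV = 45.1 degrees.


FOV = 45.1 deg = 0.7871435 rad
swath = 2 * alt * tan(FOV/2) = 2 * 1050.916 * tan(0.3935717)
swath = 2 * 1050.916 * 0.4152363
swath = 872.7570 km

872.7570 km


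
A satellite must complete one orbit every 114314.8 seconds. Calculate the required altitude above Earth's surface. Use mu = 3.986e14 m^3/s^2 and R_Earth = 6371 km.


T = 114314.8 s
r = (mu*T^2/(4*pi^2))^(1/3) = (3.986e14 * 114314.8^2 / (4*pi^2))^(1/3)
r = 5.0908952e+07 m = 50908.9523 km
alt = r - R_E = 50908.9523 - 6371 = 44537.9523 km

44537.9523 km


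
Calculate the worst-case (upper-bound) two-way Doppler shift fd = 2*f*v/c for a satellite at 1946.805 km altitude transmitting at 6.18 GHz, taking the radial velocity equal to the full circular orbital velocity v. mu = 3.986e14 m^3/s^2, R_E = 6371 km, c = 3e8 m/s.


r = 8.317805e+06 m
v = sqrt(mu/r) = 6922.5210 m/s (worst-case radial velocity)
f = 6.18 GHz = 6.18e+09 Hz
fd = 2*f*v/c = 2*6.18e+09*6922.5210/3.0e+08
fd = 285207.8639 Hz

285207.8639 Hz


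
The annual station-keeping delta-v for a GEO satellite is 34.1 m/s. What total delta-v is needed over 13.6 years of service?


dV = rate * years = 34.1 * 13.6
dV = 463.7600 m/s

463.7600 m/s


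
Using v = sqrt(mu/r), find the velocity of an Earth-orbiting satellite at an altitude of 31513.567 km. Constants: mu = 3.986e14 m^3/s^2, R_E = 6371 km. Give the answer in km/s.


r = R_E + alt = 6371.0 + 31513.567 = 37884.5670 km = 3.7884567e+07 m
v = sqrt(mu/r) = sqrt(3.986e14 / 3.7884567e+07) = 3243.6761 m/s = 3.2437 km/s

3.2437 km/s


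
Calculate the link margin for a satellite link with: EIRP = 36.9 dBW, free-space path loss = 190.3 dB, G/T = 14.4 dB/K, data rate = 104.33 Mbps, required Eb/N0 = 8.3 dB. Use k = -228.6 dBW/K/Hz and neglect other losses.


C/N0 = EIRP - FSPL + G/T - k = 36.9 - 190.3 + 14.4 - (-228.6)
C/N0 = 89.6000 dB-Hz
R_b = 104.33 Mbps = 1.0433e+08 bps -> 10*log10(R_b) = 80.1841 dB-Hz
Eb/N0 = C/N0 - 10*log10(R_b) = 89.6000 - 80.1841 = 9.4159 dB
Margin = Eb/N0 - Eb/N0_req = 9.4159 - 8.3 = 1.1159 dB (link closes)

1.1159 dB


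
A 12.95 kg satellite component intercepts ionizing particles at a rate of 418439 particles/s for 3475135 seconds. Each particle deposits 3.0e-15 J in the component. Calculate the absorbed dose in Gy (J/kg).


Total energy deposited = rate * time * E_per
  = 418439 * 3475135 * 3.0e-15 = 0.004362396 J
Dose = E_total / mass = 0.004362396 / 12.95
Dose = 3.3686456e-04 Gy

3.3686e-04 Gy
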